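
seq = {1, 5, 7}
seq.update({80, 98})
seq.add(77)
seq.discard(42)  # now {1, 5, 7, 77, 80, 98}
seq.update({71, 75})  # {1, 5, 7, 71, 75, 77, 80, 98}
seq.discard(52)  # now {1, 5, 7, 71, 75, 77, 80, 98}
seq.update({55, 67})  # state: {1, 5, 7, 55, 67, 71, 75, 77, 80, 98}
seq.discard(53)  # {1, 5, 7, 55, 67, 71, 75, 77, 80, 98}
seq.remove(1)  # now {5, 7, 55, 67, 71, 75, 77, 80, 98}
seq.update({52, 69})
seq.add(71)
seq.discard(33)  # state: {5, 7, 52, 55, 67, 69, 71, 75, 77, 80, 98}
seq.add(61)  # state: {5, 7, 52, 55, 61, 67, 69, 71, 75, 77, 80, 98}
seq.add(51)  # {5, 7, 51, 52, 55, 61, 67, 69, 71, 75, 77, 80, 98}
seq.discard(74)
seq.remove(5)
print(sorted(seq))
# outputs [7, 51, 52, 55, 61, 67, 69, 71, 75, 77, 80, 98]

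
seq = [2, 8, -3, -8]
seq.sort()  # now [-8, -3, 2, 8]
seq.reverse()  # [8, 2, -3, -8]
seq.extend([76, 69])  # [8, 2, -3, -8, 76, 69]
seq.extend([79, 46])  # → [8, 2, -3, -8, 76, 69, 79, 46]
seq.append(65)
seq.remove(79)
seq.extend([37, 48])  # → [8, 2, -3, -8, 76, 69, 46, 65, 37, 48]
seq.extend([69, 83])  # [8, 2, -3, -8, 76, 69, 46, 65, 37, 48, 69, 83]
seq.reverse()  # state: [83, 69, 48, 37, 65, 46, 69, 76, -8, -3, 2, 8]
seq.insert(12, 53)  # [83, 69, 48, 37, 65, 46, 69, 76, -8, -3, 2, 8, 53]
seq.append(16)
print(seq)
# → [83, 69, 48, 37, 65, 46, 69, 76, -8, -3, 2, 8, 53, 16]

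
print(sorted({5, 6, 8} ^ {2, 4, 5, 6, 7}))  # [2, 4, 7, 8]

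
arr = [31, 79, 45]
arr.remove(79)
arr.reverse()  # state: [45, 31]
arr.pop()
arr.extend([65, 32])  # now [45, 65, 32]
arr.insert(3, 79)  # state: [45, 65, 32, 79]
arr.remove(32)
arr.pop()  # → 79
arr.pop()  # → 65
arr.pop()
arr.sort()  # []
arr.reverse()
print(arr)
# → []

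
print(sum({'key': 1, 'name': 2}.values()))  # 3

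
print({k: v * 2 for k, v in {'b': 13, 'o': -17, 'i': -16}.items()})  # {'b': 26, 'o': -34, 'i': -32}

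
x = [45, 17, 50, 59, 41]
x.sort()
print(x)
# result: [17, 41, 45, 50, 59]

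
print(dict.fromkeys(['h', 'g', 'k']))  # {'h': None, 'g': None, 'k': None}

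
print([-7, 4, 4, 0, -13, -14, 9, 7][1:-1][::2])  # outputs [4, 0, -14]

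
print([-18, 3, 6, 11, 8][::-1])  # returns [8, 11, 6, 3, -18]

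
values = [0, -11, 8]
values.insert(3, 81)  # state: [0, -11, 8, 81]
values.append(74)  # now [0, -11, 8, 81, 74]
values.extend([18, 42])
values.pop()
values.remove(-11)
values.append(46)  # [0, 8, 81, 74, 18, 46]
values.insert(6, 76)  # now [0, 8, 81, 74, 18, 46, 76]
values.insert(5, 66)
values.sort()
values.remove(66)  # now [0, 8, 18, 46, 74, 76, 81]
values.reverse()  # [81, 76, 74, 46, 18, 8, 0]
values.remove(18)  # [81, 76, 74, 46, 8, 0]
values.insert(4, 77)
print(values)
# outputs [81, 76, 74, 46, 77, 8, 0]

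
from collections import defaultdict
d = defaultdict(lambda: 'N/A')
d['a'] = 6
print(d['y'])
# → N/A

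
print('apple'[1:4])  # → ppl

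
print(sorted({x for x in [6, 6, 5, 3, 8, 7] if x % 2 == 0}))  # [6, 8]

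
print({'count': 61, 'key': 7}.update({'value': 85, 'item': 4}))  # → None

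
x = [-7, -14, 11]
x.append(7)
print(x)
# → [-7, -14, 11, 7]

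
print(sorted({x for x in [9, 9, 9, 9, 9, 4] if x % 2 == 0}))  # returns [4]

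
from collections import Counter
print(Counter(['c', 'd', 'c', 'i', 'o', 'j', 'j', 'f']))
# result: Counter({'c': 2, 'j': 2, 'd': 1, 'i': 1, 'o': 1, 'f': 1})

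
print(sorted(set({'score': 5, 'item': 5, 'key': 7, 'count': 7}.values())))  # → [5, 7]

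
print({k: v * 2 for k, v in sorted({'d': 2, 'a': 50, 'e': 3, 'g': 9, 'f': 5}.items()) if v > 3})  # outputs {'a': 100, 'f': 10, 'g': 18}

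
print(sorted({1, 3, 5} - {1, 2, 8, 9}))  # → [3, 5]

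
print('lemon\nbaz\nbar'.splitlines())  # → ['lemon', 'baz', 'bar']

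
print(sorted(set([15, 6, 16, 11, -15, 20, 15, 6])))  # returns [-15, 6, 11, 15, 16, 20]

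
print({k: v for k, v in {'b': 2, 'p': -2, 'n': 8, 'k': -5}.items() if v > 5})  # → {'n': 8}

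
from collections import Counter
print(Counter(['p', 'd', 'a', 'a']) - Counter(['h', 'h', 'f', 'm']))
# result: Counter({'a': 2, 'p': 1, 'd': 1})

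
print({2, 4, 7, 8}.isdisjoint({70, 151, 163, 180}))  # True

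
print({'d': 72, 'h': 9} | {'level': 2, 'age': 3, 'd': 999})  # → {'d': 999, 'h': 9, 'level': 2, 'age': 3}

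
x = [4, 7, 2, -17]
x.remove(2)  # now [4, 7, -17]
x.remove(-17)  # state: [4, 7]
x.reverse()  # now [7, 4]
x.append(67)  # [7, 4, 67]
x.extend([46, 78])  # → [7, 4, 67, 46, 78]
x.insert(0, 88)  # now [88, 7, 4, 67, 46, 78]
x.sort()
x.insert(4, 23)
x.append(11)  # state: [4, 7, 46, 67, 23, 78, 88, 11]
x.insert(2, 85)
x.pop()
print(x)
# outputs [4, 7, 85, 46, 67, 23, 78, 88]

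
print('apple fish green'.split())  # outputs ['apple', 'fish', 'green']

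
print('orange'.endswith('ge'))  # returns True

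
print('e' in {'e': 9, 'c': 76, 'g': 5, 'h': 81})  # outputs True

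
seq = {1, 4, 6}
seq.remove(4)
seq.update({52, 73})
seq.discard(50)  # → {1, 6, 52, 73}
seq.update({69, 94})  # {1, 6, 52, 69, 73, 94}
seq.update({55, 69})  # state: {1, 6, 52, 55, 69, 73, 94}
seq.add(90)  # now {1, 6, 52, 55, 69, 73, 90, 94}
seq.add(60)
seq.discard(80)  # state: {1, 6, 52, 55, 60, 69, 73, 90, 94}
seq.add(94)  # {1, 6, 52, 55, 60, 69, 73, 90, 94}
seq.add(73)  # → {1, 6, 52, 55, 60, 69, 73, 90, 94}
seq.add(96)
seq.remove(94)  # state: {1, 6, 52, 55, 60, 69, 73, 90, 96}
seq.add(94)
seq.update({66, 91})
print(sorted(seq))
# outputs [1, 6, 52, 55, 60, 66, 69, 73, 90, 91, 94, 96]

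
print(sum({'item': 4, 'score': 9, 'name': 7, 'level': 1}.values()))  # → 21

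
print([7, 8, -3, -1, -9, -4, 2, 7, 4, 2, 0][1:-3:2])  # [8, -1, -4, 7]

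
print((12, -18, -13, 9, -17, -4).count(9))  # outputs 1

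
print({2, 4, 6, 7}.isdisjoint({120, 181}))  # True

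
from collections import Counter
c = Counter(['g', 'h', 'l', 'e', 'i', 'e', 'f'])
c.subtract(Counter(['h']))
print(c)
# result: Counter({'e': 2, 'g': 1, 'l': 1, 'i': 1, 'f': 1, 'h': 0})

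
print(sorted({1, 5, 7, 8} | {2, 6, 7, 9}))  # [1, 2, 5, 6, 7, 8, 9]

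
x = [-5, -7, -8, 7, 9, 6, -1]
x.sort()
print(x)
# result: [-8, -7, -5, -1, 6, 7, 9]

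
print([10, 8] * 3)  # [10, 8, 10, 8, 10, 8]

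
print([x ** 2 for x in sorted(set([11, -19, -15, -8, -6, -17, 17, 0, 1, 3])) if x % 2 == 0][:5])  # [64, 36, 0]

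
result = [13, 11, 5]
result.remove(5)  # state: [13, 11]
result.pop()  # 11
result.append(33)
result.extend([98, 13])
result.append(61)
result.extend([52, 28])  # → [13, 33, 98, 13, 61, 52, 28]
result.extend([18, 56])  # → [13, 33, 98, 13, 61, 52, 28, 18, 56]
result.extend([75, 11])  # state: [13, 33, 98, 13, 61, 52, 28, 18, 56, 75, 11]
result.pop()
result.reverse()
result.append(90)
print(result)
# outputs [75, 56, 18, 28, 52, 61, 13, 98, 33, 13, 90]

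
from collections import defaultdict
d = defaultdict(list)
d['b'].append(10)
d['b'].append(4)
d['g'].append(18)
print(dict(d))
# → {'b': [10, 4], 'g': [18]}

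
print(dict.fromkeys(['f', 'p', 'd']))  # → {'f': None, 'p': None, 'd': None}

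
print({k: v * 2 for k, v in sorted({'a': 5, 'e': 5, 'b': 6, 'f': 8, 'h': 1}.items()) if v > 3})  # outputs {'a': 10, 'b': 12, 'e': 10, 'f': 16}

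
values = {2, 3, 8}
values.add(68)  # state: {2, 3, 8, 68}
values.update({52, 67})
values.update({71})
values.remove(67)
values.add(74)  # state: {2, 3, 8, 52, 68, 71, 74}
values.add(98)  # {2, 3, 8, 52, 68, 71, 74, 98}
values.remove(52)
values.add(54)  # {2, 3, 8, 54, 68, 71, 74, 98}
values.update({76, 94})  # {2, 3, 8, 54, 68, 71, 74, 76, 94, 98}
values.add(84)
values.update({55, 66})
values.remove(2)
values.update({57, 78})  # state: {3, 8, 54, 55, 57, 66, 68, 71, 74, 76, 78, 84, 94, 98}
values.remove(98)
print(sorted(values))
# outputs [3, 8, 54, 55, 57, 66, 68, 71, 74, 76, 78, 84, 94]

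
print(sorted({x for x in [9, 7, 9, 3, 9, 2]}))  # [2, 3, 7, 9]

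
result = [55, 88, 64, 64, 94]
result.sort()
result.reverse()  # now [94, 88, 64, 64, 55]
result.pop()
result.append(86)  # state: [94, 88, 64, 64, 86]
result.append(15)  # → [94, 88, 64, 64, 86, 15]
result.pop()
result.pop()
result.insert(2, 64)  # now [94, 88, 64, 64, 64]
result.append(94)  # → [94, 88, 64, 64, 64, 94]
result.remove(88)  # [94, 64, 64, 64, 94]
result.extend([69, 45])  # [94, 64, 64, 64, 94, 69, 45]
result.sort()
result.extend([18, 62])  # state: [45, 64, 64, 64, 69, 94, 94, 18, 62]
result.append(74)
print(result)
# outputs [45, 64, 64, 64, 69, 94, 94, 18, 62, 74]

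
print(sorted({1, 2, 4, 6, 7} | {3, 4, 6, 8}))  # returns [1, 2, 3, 4, 6, 7, 8]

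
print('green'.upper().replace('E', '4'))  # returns GR44N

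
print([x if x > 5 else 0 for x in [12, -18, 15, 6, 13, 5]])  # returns [12, 0, 15, 6, 13, 0]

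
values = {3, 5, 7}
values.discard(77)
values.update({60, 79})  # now {3, 5, 7, 60, 79}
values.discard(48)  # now {3, 5, 7, 60, 79}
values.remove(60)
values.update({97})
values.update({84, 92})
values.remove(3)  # {5, 7, 79, 84, 92, 97}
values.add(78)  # {5, 7, 78, 79, 84, 92, 97}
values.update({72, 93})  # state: {5, 7, 72, 78, 79, 84, 92, 93, 97}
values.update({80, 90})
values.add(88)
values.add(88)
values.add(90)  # {5, 7, 72, 78, 79, 80, 84, 88, 90, 92, 93, 97}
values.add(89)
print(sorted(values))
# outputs [5, 7, 72, 78, 79, 80, 84, 88, 89, 90, 92, 93, 97]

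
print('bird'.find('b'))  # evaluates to 0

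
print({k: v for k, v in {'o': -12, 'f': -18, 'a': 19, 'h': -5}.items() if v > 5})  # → {'a': 19}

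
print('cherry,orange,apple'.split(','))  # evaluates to ['cherry', 'orange', 'apple']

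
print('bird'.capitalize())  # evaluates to Bird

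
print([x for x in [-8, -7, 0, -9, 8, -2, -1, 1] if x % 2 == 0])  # [-8, 0, 8, -2]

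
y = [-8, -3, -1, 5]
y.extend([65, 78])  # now [-8, -3, -1, 5, 65, 78]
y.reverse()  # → [78, 65, 5, -1, -3, -8]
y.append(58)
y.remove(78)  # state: [65, 5, -1, -3, -8, 58]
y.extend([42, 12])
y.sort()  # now [-8, -3, -1, 5, 12, 42, 58, 65]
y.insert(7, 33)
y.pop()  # 65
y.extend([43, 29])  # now [-8, -3, -1, 5, 12, 42, 58, 33, 43, 29]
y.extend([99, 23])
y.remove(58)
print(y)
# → [-8, -3, -1, 5, 12, 42, 33, 43, 29, 99, 23]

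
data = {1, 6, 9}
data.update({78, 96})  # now {1, 6, 9, 78, 96}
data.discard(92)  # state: {1, 6, 9, 78, 96}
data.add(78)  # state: {1, 6, 9, 78, 96}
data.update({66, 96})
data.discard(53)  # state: {1, 6, 9, 66, 78, 96}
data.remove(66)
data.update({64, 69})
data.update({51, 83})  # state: {1, 6, 9, 51, 64, 69, 78, 83, 96}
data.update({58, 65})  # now {1, 6, 9, 51, 58, 64, 65, 69, 78, 83, 96}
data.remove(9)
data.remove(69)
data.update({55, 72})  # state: {1, 6, 51, 55, 58, 64, 65, 72, 78, 83, 96}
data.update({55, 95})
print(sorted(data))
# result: [1, 6, 51, 55, 58, 64, 65, 72, 78, 83, 95, 96]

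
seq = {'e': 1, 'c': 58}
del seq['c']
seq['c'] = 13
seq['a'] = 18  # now {'e': 1, 'c': 13, 'a': 18}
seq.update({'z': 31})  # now {'e': 1, 'c': 13, 'a': 18, 'z': 31}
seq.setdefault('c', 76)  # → 13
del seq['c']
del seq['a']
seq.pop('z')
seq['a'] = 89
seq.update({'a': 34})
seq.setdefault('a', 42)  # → 34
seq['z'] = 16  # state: {'e': 1, 'a': 34, 'z': 16}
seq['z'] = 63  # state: {'e': 1, 'a': 34, 'z': 63}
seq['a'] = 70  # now {'e': 1, 'a': 70, 'z': 63}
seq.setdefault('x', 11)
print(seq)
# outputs {'e': 1, 'a': 70, 'z': 63, 'x': 11}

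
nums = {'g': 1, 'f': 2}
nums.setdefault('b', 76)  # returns 76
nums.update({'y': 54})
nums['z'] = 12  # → {'g': 1, 'f': 2, 'b': 76, 'y': 54, 'z': 12}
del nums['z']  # {'g': 1, 'f': 2, 'b': 76, 'y': 54}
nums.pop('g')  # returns 1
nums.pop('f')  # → 2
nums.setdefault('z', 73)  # 73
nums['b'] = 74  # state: {'b': 74, 'y': 54, 'z': 73}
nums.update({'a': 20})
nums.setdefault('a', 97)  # 20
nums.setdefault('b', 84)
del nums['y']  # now {'b': 74, 'z': 73, 'a': 20}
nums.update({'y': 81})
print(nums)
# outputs {'b': 74, 'z': 73, 'a': 20, 'y': 81}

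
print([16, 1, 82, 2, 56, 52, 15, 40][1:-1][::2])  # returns [1, 2, 52]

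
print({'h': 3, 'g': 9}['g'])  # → 9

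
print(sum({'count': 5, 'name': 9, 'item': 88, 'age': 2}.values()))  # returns 104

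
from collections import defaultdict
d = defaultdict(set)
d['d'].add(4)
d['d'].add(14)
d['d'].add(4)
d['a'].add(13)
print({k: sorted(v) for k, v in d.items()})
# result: {'d': [4, 14], 'a': [13]}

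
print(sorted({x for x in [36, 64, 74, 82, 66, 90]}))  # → [36, 64, 66, 74, 82, 90]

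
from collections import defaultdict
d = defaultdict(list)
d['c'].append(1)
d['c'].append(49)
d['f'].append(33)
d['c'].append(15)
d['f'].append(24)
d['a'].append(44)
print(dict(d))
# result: {'c': [1, 49, 15], 'f': [33, 24], 'a': [44]}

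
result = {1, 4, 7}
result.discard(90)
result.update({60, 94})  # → {1, 4, 7, 60, 94}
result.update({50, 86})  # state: {1, 4, 7, 50, 60, 86, 94}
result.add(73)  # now {1, 4, 7, 50, 60, 73, 86, 94}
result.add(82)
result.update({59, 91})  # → {1, 4, 7, 50, 59, 60, 73, 82, 86, 91, 94}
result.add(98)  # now {1, 4, 7, 50, 59, 60, 73, 82, 86, 91, 94, 98}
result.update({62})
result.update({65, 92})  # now {1, 4, 7, 50, 59, 60, 62, 65, 73, 82, 86, 91, 92, 94, 98}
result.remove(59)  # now {1, 4, 7, 50, 60, 62, 65, 73, 82, 86, 91, 92, 94, 98}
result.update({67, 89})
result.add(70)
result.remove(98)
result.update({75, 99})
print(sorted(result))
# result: [1, 4, 7, 50, 60, 62, 65, 67, 70, 73, 75, 82, 86, 89, 91, 92, 94, 99]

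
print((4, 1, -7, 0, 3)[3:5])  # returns (0, 3)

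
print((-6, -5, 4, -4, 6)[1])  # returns -5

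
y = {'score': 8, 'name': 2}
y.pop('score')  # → 8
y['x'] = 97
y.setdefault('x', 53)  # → 97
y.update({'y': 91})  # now {'name': 2, 'x': 97, 'y': 91}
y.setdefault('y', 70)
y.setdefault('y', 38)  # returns 91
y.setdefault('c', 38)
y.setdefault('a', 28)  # 28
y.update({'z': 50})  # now {'name': 2, 'x': 97, 'y': 91, 'c': 38, 'a': 28, 'z': 50}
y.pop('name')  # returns 2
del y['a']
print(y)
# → {'x': 97, 'y': 91, 'c': 38, 'z': 50}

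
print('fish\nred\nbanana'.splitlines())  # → ['fish', 'red', 'banana']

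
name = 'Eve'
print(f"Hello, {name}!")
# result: Hello, Eve!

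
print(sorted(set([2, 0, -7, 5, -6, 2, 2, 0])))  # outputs [-7, -6, 0, 2, 5]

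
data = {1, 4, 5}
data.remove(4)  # {1, 5}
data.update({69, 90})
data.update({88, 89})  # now {1, 5, 69, 88, 89, 90}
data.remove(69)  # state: {1, 5, 88, 89, 90}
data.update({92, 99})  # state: {1, 5, 88, 89, 90, 92, 99}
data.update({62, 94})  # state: {1, 5, 62, 88, 89, 90, 92, 94, 99}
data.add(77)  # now {1, 5, 62, 77, 88, 89, 90, 92, 94, 99}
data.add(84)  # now {1, 5, 62, 77, 84, 88, 89, 90, 92, 94, 99}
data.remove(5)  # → {1, 62, 77, 84, 88, 89, 90, 92, 94, 99}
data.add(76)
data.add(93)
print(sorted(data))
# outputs [1, 62, 76, 77, 84, 88, 89, 90, 92, 93, 94, 99]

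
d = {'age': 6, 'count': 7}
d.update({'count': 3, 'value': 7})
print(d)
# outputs {'age': 6, 'count': 3, 'value': 7}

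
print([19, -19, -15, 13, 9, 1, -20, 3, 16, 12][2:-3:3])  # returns [-15, 1]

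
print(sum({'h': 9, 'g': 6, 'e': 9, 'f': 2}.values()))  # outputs 26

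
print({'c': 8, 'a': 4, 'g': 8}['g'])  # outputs 8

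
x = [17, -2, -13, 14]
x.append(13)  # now [17, -2, -13, 14, 13]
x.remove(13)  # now [17, -2, -13, 14]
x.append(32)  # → [17, -2, -13, 14, 32]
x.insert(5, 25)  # [17, -2, -13, 14, 32, 25]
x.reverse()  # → [25, 32, 14, -13, -2, 17]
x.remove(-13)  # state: [25, 32, 14, -2, 17]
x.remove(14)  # [25, 32, -2, 17]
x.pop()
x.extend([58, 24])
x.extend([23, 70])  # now [25, 32, -2, 58, 24, 23, 70]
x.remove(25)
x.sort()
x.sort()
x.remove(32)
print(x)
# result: [-2, 23, 24, 58, 70]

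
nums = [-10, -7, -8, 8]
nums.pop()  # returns 8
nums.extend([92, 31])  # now [-10, -7, -8, 92, 31]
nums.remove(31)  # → [-10, -7, -8, 92]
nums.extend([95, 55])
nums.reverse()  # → [55, 95, 92, -8, -7, -10]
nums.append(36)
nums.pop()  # 36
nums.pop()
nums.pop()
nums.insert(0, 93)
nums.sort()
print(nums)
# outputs [-8, 55, 92, 93, 95]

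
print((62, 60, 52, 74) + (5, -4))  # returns (62, 60, 52, 74, 5, -4)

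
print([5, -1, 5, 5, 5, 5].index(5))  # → 0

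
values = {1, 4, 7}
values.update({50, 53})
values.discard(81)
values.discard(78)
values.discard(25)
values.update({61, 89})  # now {1, 4, 7, 50, 53, 61, 89}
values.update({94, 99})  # {1, 4, 7, 50, 53, 61, 89, 94, 99}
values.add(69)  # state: {1, 4, 7, 50, 53, 61, 69, 89, 94, 99}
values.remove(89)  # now {1, 4, 7, 50, 53, 61, 69, 94, 99}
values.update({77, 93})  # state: {1, 4, 7, 50, 53, 61, 69, 77, 93, 94, 99}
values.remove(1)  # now {4, 7, 50, 53, 61, 69, 77, 93, 94, 99}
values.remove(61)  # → {4, 7, 50, 53, 69, 77, 93, 94, 99}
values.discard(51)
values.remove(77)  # {4, 7, 50, 53, 69, 93, 94, 99}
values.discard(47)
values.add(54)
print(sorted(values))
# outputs [4, 7, 50, 53, 54, 69, 93, 94, 99]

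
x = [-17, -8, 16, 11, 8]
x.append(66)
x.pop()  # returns 66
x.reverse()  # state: [8, 11, 16, -8, -17]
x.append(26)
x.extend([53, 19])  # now [8, 11, 16, -8, -17, 26, 53, 19]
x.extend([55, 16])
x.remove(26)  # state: [8, 11, 16, -8, -17, 53, 19, 55, 16]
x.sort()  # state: [-17, -8, 8, 11, 16, 16, 19, 53, 55]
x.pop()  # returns 55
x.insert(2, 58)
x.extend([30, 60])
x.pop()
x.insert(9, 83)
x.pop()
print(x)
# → [-17, -8, 58, 8, 11, 16, 16, 19, 53, 83]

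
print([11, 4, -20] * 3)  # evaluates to [11, 4, -20, 11, 4, -20, 11, 4, -20]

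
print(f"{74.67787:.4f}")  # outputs 74.6779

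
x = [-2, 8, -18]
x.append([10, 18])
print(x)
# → [-2, 8, -18, [10, 18]]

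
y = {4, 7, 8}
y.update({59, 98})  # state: {4, 7, 8, 59, 98}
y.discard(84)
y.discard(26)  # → {4, 7, 8, 59, 98}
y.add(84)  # {4, 7, 8, 59, 84, 98}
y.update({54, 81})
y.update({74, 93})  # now {4, 7, 8, 54, 59, 74, 81, 84, 93, 98}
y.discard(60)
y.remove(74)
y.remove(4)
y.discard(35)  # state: {7, 8, 54, 59, 81, 84, 93, 98}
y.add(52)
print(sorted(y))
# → [7, 8, 52, 54, 59, 81, 84, 93, 98]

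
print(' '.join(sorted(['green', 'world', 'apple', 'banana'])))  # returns apple banana green world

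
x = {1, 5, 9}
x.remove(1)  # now {5, 9}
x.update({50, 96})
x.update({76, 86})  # {5, 9, 50, 76, 86, 96}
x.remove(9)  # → {5, 50, 76, 86, 96}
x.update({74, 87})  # {5, 50, 74, 76, 86, 87, 96}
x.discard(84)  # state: {5, 50, 74, 76, 86, 87, 96}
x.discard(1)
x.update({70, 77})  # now {5, 50, 70, 74, 76, 77, 86, 87, 96}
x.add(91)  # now {5, 50, 70, 74, 76, 77, 86, 87, 91, 96}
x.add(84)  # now {5, 50, 70, 74, 76, 77, 84, 86, 87, 91, 96}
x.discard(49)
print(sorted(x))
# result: [5, 50, 70, 74, 76, 77, 84, 86, 87, 91, 96]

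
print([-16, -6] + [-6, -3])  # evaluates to [-16, -6, -6, -3]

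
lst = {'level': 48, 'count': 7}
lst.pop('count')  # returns 7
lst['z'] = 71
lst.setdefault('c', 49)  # 49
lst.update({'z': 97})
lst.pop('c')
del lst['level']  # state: {'z': 97}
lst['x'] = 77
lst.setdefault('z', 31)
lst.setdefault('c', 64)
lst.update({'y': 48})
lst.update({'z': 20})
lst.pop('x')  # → 77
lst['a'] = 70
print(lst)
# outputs {'z': 20, 'c': 64, 'y': 48, 'a': 70}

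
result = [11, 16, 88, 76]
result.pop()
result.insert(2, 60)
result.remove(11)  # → [16, 60, 88]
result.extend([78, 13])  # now [16, 60, 88, 78, 13]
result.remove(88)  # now [16, 60, 78, 13]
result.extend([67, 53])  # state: [16, 60, 78, 13, 67, 53]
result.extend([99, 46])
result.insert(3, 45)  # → [16, 60, 78, 45, 13, 67, 53, 99, 46]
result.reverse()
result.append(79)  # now [46, 99, 53, 67, 13, 45, 78, 60, 16, 79]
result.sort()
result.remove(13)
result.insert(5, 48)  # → [16, 45, 46, 53, 60, 48, 67, 78, 79, 99]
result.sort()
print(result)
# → [16, 45, 46, 48, 53, 60, 67, 78, 79, 99]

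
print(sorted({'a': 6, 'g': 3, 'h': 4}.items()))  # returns [('a', 6), ('g', 3), ('h', 4)]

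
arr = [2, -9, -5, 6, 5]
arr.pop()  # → 5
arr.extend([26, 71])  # [2, -9, -5, 6, 26, 71]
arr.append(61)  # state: [2, -9, -5, 6, 26, 71, 61]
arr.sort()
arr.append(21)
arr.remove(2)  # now [-9, -5, 6, 26, 61, 71, 21]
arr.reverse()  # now [21, 71, 61, 26, 6, -5, -9]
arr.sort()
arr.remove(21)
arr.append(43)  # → [-9, -5, 6, 26, 61, 71, 43]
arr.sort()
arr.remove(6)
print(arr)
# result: [-9, -5, 26, 43, 61, 71]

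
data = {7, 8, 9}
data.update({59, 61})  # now {7, 8, 9, 59, 61}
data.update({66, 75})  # {7, 8, 9, 59, 61, 66, 75}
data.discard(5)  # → {7, 8, 9, 59, 61, 66, 75}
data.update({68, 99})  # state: {7, 8, 9, 59, 61, 66, 68, 75, 99}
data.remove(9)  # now {7, 8, 59, 61, 66, 68, 75, 99}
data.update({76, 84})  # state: {7, 8, 59, 61, 66, 68, 75, 76, 84, 99}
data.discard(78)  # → {7, 8, 59, 61, 66, 68, 75, 76, 84, 99}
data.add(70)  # {7, 8, 59, 61, 66, 68, 70, 75, 76, 84, 99}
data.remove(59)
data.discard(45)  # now {7, 8, 61, 66, 68, 70, 75, 76, 84, 99}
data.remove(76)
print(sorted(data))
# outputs [7, 8, 61, 66, 68, 70, 75, 84, 99]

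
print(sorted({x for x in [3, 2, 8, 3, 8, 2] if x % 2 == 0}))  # [2, 8]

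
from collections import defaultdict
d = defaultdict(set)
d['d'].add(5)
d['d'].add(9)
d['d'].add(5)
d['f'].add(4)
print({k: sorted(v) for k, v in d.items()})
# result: {'d': [5, 9], 'f': [4]}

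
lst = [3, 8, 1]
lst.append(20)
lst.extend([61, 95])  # [3, 8, 1, 20, 61, 95]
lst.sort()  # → [1, 3, 8, 20, 61, 95]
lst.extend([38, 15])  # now [1, 3, 8, 20, 61, 95, 38, 15]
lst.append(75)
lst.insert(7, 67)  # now [1, 3, 8, 20, 61, 95, 38, 67, 15, 75]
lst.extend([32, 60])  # [1, 3, 8, 20, 61, 95, 38, 67, 15, 75, 32, 60]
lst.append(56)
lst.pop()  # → 56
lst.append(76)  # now [1, 3, 8, 20, 61, 95, 38, 67, 15, 75, 32, 60, 76]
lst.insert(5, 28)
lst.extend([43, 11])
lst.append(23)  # [1, 3, 8, 20, 61, 28, 95, 38, 67, 15, 75, 32, 60, 76, 43, 11, 23]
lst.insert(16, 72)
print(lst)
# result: [1, 3, 8, 20, 61, 28, 95, 38, 67, 15, 75, 32, 60, 76, 43, 11, 72, 23]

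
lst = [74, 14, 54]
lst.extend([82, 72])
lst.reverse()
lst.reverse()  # [74, 14, 54, 82, 72]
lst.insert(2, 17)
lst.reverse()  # [72, 82, 54, 17, 14, 74]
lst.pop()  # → 74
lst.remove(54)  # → [72, 82, 17, 14]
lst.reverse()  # [14, 17, 82, 72]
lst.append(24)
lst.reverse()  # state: [24, 72, 82, 17, 14]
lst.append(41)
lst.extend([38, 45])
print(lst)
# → [24, 72, 82, 17, 14, 41, 38, 45]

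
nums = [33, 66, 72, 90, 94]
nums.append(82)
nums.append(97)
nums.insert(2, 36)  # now [33, 66, 36, 72, 90, 94, 82, 97]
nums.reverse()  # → [97, 82, 94, 90, 72, 36, 66, 33]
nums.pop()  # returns 33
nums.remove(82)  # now [97, 94, 90, 72, 36, 66]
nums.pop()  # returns 66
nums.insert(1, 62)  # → [97, 62, 94, 90, 72, 36]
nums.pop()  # 36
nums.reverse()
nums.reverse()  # [97, 62, 94, 90, 72]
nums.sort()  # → [62, 72, 90, 94, 97]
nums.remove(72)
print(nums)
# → [62, 90, 94, 97]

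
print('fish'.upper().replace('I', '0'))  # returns F0SH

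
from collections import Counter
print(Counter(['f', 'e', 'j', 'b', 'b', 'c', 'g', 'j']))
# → Counter({'j': 2, 'b': 2, 'f': 1, 'e': 1, 'c': 1, 'g': 1})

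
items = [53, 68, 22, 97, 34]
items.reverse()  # [34, 97, 22, 68, 53]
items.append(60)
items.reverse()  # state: [60, 53, 68, 22, 97, 34]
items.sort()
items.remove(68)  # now [22, 34, 53, 60, 97]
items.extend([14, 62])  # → [22, 34, 53, 60, 97, 14, 62]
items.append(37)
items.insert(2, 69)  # [22, 34, 69, 53, 60, 97, 14, 62, 37]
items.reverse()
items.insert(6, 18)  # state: [37, 62, 14, 97, 60, 53, 18, 69, 34, 22]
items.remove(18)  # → [37, 62, 14, 97, 60, 53, 69, 34, 22]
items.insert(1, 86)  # [37, 86, 62, 14, 97, 60, 53, 69, 34, 22]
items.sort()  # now [14, 22, 34, 37, 53, 60, 62, 69, 86, 97]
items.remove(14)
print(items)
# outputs [22, 34, 37, 53, 60, 62, 69, 86, 97]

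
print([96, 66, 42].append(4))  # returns None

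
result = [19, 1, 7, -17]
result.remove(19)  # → [1, 7, -17]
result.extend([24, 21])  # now [1, 7, -17, 24, 21]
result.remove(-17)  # [1, 7, 24, 21]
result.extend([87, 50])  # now [1, 7, 24, 21, 87, 50]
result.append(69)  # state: [1, 7, 24, 21, 87, 50, 69]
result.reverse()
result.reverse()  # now [1, 7, 24, 21, 87, 50, 69]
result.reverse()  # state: [69, 50, 87, 21, 24, 7, 1]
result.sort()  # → [1, 7, 21, 24, 50, 69, 87]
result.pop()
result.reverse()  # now [69, 50, 24, 21, 7, 1]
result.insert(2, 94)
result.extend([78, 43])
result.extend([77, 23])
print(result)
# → [69, 50, 94, 24, 21, 7, 1, 78, 43, 77, 23]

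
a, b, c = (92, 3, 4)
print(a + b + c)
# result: 99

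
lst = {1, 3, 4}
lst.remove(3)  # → {1, 4}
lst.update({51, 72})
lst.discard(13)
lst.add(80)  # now {1, 4, 51, 72, 80}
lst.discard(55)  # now {1, 4, 51, 72, 80}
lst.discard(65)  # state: {1, 4, 51, 72, 80}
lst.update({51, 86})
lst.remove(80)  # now {1, 4, 51, 72, 86}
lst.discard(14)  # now {1, 4, 51, 72, 86}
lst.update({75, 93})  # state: {1, 4, 51, 72, 75, 86, 93}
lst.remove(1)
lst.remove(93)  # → {4, 51, 72, 75, 86}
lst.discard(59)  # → {4, 51, 72, 75, 86}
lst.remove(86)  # {4, 51, 72, 75}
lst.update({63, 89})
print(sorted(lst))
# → [4, 51, 63, 72, 75, 89]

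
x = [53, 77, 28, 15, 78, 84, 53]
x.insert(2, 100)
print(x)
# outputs [53, 77, 100, 28, 15, 78, 84, 53]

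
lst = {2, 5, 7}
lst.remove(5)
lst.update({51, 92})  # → {2, 7, 51, 92}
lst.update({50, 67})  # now {2, 7, 50, 51, 67, 92}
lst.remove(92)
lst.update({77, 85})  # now {2, 7, 50, 51, 67, 77, 85}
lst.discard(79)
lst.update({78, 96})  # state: {2, 7, 50, 51, 67, 77, 78, 85, 96}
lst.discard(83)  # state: {2, 7, 50, 51, 67, 77, 78, 85, 96}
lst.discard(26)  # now {2, 7, 50, 51, 67, 77, 78, 85, 96}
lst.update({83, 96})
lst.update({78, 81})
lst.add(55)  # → {2, 7, 50, 51, 55, 67, 77, 78, 81, 83, 85, 96}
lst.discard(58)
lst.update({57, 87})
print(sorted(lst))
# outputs [2, 7, 50, 51, 55, 57, 67, 77, 78, 81, 83, 85, 87, 96]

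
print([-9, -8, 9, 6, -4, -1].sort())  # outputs None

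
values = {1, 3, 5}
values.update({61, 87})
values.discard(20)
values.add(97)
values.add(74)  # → {1, 3, 5, 61, 74, 87, 97}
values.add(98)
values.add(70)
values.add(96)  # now {1, 3, 5, 61, 70, 74, 87, 96, 97, 98}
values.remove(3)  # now {1, 5, 61, 70, 74, 87, 96, 97, 98}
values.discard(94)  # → {1, 5, 61, 70, 74, 87, 96, 97, 98}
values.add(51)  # {1, 5, 51, 61, 70, 74, 87, 96, 97, 98}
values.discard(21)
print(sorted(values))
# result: [1, 5, 51, 61, 70, 74, 87, 96, 97, 98]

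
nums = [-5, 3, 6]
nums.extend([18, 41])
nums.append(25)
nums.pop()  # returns 25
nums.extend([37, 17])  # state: [-5, 3, 6, 18, 41, 37, 17]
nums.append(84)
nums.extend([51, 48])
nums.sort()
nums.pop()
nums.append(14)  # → [-5, 3, 6, 17, 18, 37, 41, 48, 51, 14]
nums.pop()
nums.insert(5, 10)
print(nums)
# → [-5, 3, 6, 17, 18, 10, 37, 41, 48, 51]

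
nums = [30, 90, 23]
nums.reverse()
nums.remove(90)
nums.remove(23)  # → [30]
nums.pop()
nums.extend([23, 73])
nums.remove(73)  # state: [23]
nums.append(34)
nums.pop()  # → 34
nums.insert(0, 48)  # [48, 23]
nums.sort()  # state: [23, 48]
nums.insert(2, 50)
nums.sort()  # [23, 48, 50]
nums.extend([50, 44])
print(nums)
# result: [23, 48, 50, 50, 44]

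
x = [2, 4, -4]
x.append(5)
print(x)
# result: [2, 4, -4, 5]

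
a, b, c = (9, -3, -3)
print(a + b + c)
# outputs 3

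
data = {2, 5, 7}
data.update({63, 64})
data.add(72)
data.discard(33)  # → {2, 5, 7, 63, 64, 72}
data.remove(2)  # {5, 7, 63, 64, 72}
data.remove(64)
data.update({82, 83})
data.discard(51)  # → {5, 7, 63, 72, 82, 83}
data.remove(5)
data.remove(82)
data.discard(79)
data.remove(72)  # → {7, 63, 83}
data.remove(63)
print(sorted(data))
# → [7, 83]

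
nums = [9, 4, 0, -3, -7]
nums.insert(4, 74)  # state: [9, 4, 0, -3, 74, -7]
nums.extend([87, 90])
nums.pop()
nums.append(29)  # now [9, 4, 0, -3, 74, -7, 87, 29]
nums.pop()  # 29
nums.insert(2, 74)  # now [9, 4, 74, 0, -3, 74, -7, 87]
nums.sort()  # [-7, -3, 0, 4, 9, 74, 74, 87]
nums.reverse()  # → [87, 74, 74, 9, 4, 0, -3, -7]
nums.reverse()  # [-7, -3, 0, 4, 9, 74, 74, 87]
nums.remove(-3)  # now [-7, 0, 4, 9, 74, 74, 87]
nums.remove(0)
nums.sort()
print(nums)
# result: [-7, 4, 9, 74, 74, 87]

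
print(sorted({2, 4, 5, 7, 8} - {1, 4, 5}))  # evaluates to [2, 7, 8]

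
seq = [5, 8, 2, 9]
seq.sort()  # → [2, 5, 8, 9]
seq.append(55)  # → [2, 5, 8, 9, 55]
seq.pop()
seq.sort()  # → [2, 5, 8, 9]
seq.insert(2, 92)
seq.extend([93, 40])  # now [2, 5, 92, 8, 9, 93, 40]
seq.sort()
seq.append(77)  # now [2, 5, 8, 9, 40, 92, 93, 77]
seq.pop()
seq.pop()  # 93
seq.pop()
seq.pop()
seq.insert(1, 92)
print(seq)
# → [2, 92, 5, 8, 9]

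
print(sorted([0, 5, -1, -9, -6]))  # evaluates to [-9, -6, -1, 0, 5]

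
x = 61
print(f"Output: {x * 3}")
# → Output: 183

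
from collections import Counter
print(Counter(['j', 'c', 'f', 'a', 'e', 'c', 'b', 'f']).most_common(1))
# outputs [('c', 2)]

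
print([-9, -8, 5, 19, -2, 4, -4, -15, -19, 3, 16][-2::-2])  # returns [3, -15, 4, 19, -8]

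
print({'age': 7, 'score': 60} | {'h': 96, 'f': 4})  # {'age': 7, 'score': 60, 'h': 96, 'f': 4}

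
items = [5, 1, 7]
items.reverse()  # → [7, 1, 5]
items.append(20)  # [7, 1, 5, 20]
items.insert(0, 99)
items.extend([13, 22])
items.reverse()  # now [22, 13, 20, 5, 1, 7, 99]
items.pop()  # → 99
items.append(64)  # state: [22, 13, 20, 5, 1, 7, 64]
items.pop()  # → 64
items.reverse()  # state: [7, 1, 5, 20, 13, 22]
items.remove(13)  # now [7, 1, 5, 20, 22]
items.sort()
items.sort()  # [1, 5, 7, 20, 22]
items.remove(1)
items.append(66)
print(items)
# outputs [5, 7, 20, 22, 66]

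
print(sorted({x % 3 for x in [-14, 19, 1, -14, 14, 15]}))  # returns [0, 1, 2]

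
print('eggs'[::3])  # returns es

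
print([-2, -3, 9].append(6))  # None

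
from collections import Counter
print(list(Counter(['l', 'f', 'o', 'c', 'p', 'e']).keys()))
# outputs ['l', 'f', 'o', 'c', 'p', 'e']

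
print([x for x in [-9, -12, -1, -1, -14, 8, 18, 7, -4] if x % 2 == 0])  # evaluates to [-12, -14, 8, 18, -4]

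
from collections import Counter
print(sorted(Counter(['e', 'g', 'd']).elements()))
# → ['d', 'e', 'g']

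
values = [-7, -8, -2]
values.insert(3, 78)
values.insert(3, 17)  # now [-7, -8, -2, 17, 78]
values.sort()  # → [-8, -7, -2, 17, 78]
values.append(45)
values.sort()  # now [-8, -7, -2, 17, 45, 78]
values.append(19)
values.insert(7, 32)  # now [-8, -7, -2, 17, 45, 78, 19, 32]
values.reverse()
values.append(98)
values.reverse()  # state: [98, -8, -7, -2, 17, 45, 78, 19, 32]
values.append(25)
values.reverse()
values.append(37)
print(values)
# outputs [25, 32, 19, 78, 45, 17, -2, -7, -8, 98, 37]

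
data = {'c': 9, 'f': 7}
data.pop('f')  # 7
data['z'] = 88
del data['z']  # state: {'c': 9}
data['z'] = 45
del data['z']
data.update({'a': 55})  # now {'c': 9, 'a': 55}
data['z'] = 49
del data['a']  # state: {'c': 9, 'z': 49}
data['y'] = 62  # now {'c': 9, 'z': 49, 'y': 62}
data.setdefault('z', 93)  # 49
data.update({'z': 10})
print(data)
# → {'c': 9, 'z': 10, 'y': 62}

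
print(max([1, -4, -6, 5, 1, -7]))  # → 5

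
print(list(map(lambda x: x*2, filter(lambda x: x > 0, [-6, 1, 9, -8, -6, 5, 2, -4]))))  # [2, 18, 10, 4]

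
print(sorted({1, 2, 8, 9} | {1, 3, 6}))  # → [1, 2, 3, 6, 8, 9]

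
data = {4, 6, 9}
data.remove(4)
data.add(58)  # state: {6, 9, 58}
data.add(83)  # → {6, 9, 58, 83}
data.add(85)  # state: {6, 9, 58, 83, 85}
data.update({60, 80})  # {6, 9, 58, 60, 80, 83, 85}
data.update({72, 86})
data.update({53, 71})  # {6, 9, 53, 58, 60, 71, 72, 80, 83, 85, 86}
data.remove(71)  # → {6, 9, 53, 58, 60, 72, 80, 83, 85, 86}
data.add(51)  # {6, 9, 51, 53, 58, 60, 72, 80, 83, 85, 86}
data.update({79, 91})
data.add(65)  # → {6, 9, 51, 53, 58, 60, 65, 72, 79, 80, 83, 85, 86, 91}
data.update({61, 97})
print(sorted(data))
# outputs [6, 9, 51, 53, 58, 60, 61, 65, 72, 79, 80, 83, 85, 86, 91, 97]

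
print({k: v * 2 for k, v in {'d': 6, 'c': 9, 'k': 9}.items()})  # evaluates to {'d': 12, 'c': 18, 'k': 18}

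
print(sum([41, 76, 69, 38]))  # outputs 224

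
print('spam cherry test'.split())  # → ['spam', 'cherry', 'test']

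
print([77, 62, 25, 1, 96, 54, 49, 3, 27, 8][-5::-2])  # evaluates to [54, 1, 62]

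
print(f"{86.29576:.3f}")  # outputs 86.296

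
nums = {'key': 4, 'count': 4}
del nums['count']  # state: {'key': 4}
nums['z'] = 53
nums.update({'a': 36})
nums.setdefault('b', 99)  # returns 99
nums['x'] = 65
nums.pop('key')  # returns 4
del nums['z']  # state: {'a': 36, 'b': 99, 'x': 65}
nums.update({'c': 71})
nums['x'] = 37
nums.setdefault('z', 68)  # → 68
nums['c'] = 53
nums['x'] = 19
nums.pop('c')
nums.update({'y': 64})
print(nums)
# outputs {'a': 36, 'b': 99, 'x': 19, 'z': 68, 'y': 64}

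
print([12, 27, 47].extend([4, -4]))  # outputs None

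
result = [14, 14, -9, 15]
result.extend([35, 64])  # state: [14, 14, -9, 15, 35, 64]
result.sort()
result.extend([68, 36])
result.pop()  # 36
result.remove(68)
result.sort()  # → [-9, 14, 14, 15, 35, 64]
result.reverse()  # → [64, 35, 15, 14, 14, -9]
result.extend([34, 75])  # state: [64, 35, 15, 14, 14, -9, 34, 75]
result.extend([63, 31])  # [64, 35, 15, 14, 14, -9, 34, 75, 63, 31]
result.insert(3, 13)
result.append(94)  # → [64, 35, 15, 13, 14, 14, -9, 34, 75, 63, 31, 94]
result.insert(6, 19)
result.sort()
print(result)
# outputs [-9, 13, 14, 14, 15, 19, 31, 34, 35, 63, 64, 75, 94]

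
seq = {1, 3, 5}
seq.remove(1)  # {3, 5}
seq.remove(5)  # {3}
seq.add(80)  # {3, 80}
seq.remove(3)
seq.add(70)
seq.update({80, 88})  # {70, 80, 88}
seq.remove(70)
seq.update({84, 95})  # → {80, 84, 88, 95}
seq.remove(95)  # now {80, 84, 88}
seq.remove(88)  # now {80, 84}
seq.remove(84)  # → {80}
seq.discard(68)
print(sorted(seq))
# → [80]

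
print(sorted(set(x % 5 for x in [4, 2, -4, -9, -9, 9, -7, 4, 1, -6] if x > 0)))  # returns [1, 2, 4]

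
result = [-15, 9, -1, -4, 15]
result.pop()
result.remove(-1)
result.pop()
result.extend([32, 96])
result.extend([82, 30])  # [-15, 9, 32, 96, 82, 30]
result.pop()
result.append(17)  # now [-15, 9, 32, 96, 82, 17]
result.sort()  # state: [-15, 9, 17, 32, 82, 96]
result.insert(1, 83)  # [-15, 83, 9, 17, 32, 82, 96]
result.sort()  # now [-15, 9, 17, 32, 82, 83, 96]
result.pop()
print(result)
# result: [-15, 9, 17, 32, 82, 83]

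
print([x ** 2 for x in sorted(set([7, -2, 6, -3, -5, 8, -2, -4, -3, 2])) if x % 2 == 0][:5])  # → [16, 4, 4, 36, 64]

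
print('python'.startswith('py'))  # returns True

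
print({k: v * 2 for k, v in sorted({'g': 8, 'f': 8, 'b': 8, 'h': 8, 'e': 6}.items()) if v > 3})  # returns {'b': 16, 'e': 12, 'f': 16, 'g': 16, 'h': 16}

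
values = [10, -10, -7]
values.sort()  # [-10, -7, 10]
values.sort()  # [-10, -7, 10]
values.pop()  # 10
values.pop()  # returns -7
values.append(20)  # [-10, 20]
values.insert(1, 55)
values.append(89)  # [-10, 55, 20, 89]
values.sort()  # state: [-10, 20, 55, 89]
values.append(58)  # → [-10, 20, 55, 89, 58]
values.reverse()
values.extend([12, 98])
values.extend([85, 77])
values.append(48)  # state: [58, 89, 55, 20, -10, 12, 98, 85, 77, 48]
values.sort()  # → [-10, 12, 20, 48, 55, 58, 77, 85, 89, 98]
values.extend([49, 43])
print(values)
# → [-10, 12, 20, 48, 55, 58, 77, 85, 89, 98, 49, 43]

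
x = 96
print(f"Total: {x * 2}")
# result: Total: 192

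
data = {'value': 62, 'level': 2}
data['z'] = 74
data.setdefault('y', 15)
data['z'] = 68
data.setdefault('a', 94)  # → 94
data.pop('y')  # 15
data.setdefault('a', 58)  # 94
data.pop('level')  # 2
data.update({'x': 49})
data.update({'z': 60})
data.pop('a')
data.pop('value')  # 62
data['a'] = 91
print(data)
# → {'z': 60, 'x': 49, 'a': 91}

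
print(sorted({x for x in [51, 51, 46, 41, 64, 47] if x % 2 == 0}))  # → [46, 64]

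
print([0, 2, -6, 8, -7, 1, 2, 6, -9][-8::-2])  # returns [2]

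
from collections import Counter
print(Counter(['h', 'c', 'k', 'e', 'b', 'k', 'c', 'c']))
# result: Counter({'c': 3, 'k': 2, 'h': 1, 'e': 1, 'b': 1})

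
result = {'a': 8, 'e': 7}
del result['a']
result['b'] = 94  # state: {'e': 7, 'b': 94}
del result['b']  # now {'e': 7}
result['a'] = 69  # {'e': 7, 'a': 69}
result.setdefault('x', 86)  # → 86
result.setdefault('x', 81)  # 86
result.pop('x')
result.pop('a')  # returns 69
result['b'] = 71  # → {'e': 7, 'b': 71}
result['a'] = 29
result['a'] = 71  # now {'e': 7, 'b': 71, 'a': 71}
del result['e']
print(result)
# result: {'b': 71, 'a': 71}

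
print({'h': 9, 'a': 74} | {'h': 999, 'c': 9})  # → {'h': 999, 'a': 74, 'c': 9}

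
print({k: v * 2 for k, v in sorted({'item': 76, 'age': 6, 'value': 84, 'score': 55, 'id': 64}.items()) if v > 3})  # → {'age': 12, 'id': 128, 'item': 152, 'score': 110, 'value': 168}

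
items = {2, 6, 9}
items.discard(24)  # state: {2, 6, 9}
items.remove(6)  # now {2, 9}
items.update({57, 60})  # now {2, 9, 57, 60}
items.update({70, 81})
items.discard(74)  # {2, 9, 57, 60, 70, 81}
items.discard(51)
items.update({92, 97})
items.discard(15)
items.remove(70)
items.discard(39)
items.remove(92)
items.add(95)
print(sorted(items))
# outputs [2, 9, 57, 60, 81, 95, 97]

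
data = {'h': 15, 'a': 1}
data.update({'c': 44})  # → {'h': 15, 'a': 1, 'c': 44}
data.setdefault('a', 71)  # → 1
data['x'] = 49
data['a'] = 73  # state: {'h': 15, 'a': 73, 'c': 44, 'x': 49}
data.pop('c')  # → 44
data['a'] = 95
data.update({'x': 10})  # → {'h': 15, 'a': 95, 'x': 10}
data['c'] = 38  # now {'h': 15, 'a': 95, 'x': 10, 'c': 38}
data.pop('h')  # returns 15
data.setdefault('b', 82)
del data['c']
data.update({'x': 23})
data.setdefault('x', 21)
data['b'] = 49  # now {'a': 95, 'x': 23, 'b': 49}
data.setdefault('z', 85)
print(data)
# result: {'a': 95, 'x': 23, 'b': 49, 'z': 85}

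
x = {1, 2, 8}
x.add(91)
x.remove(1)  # {2, 8, 91}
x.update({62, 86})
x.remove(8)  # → {2, 62, 86, 91}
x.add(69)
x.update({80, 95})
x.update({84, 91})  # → {2, 62, 69, 80, 84, 86, 91, 95}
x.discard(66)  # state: {2, 62, 69, 80, 84, 86, 91, 95}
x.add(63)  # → {2, 62, 63, 69, 80, 84, 86, 91, 95}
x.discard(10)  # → {2, 62, 63, 69, 80, 84, 86, 91, 95}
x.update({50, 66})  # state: {2, 50, 62, 63, 66, 69, 80, 84, 86, 91, 95}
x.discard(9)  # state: {2, 50, 62, 63, 66, 69, 80, 84, 86, 91, 95}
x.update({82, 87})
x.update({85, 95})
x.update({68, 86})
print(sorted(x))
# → [2, 50, 62, 63, 66, 68, 69, 80, 82, 84, 85, 86, 87, 91, 95]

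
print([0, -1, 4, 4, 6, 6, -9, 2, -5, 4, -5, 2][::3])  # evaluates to [0, 4, -9, 4]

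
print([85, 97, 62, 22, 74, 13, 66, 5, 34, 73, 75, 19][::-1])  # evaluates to [19, 75, 73, 34, 5, 66, 13, 74, 22, 62, 97, 85]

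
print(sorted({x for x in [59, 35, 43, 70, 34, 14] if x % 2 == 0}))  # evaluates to [14, 34, 70]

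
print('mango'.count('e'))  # 0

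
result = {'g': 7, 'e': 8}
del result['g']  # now {'e': 8}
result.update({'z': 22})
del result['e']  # {'z': 22}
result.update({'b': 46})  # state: {'z': 22, 'b': 46}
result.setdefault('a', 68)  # 68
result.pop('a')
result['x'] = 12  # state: {'z': 22, 'b': 46, 'x': 12}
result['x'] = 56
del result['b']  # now {'z': 22, 'x': 56}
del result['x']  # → {'z': 22}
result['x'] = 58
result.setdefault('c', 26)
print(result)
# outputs {'z': 22, 'x': 58, 'c': 26}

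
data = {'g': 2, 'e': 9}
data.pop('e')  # 9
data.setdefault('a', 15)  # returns 15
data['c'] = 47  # {'g': 2, 'a': 15, 'c': 47}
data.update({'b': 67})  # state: {'g': 2, 'a': 15, 'c': 47, 'b': 67}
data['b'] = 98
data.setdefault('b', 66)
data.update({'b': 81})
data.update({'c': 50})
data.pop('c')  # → 50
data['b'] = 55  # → {'g': 2, 'a': 15, 'b': 55}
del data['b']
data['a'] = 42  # {'g': 2, 'a': 42}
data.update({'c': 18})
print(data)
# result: {'g': 2, 'a': 42, 'c': 18}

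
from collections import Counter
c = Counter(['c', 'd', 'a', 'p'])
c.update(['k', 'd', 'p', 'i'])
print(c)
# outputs Counter({'d': 2, 'p': 2, 'c': 1, 'a': 1, 'k': 1, 'i': 1})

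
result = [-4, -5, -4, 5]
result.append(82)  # [-4, -5, -4, 5, 82]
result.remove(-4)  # [-5, -4, 5, 82]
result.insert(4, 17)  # [-5, -4, 5, 82, 17]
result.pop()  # 17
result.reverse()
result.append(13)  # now [82, 5, -4, -5, 13]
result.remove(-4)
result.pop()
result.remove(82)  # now [5, -5]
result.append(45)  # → [5, -5, 45]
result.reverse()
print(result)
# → [45, -5, 5]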